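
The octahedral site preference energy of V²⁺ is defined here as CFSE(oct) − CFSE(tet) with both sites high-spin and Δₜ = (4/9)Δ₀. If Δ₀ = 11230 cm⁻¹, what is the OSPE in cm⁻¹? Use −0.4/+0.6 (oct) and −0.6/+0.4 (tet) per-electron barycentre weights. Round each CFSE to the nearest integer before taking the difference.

-9483

Group 5 minus oxidation state +2 gives a d³ configuration for V²⁺.
Octahedral high-spin t2g^3 e_g^0: CFSE = -1.2 × 11230 = -13476 cm⁻¹.
In a tetrahedral site the filling is e^2 t2^1: CFSE(tet) = -0.8Δₜ = -0.8 × (4/9)(11230) = -3993 cm⁻¹.
OSPE = -13476 − (-3993) = -9483 cm⁻¹.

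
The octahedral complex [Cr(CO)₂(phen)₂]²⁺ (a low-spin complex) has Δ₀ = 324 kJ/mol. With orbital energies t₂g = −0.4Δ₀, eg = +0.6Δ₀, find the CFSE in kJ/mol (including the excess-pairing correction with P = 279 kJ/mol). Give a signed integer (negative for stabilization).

-239

Ligand charges: 2×(+0) from CO and 2×(+0) from phen sum to +0; with overall charge +2, Cr is +2.
Cr²⁺: group 6, so d-count = 6 − 2 = 4.
Configuration: t₂g⁴ eg⁰.
The orbital stabilization is -1.6Δ₀ = -1.6 × 324 = -518 kJ/mol.
High-spin d⁴ would be t₂g³ eg¹ with 0 pairs; low-spin has 1, so 1 excess pair costs +1P = +279 kJ/mol.
Combining: -518 + 279 = -239 kJ/mol.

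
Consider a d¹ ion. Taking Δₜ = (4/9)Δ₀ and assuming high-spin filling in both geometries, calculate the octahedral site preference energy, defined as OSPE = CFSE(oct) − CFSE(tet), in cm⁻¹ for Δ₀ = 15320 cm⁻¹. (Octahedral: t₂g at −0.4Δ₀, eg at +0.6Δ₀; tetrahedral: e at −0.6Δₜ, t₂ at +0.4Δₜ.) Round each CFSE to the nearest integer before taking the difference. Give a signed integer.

Octahedral (high-spin): t₂g¹ eg⁰, CFSE = 1(−0.4) + 0(+0.6) = -0.4Δ₀ = -0.4 × 15320 = -6128 cm⁻¹.
Tetrahedral e¹ t₂⁰ gives -0.6Δₜ = -0.6 × (4/9) × 15320 = -4085 cm⁻¹.
Subtracting, OSPE = -6128 − (-4085) = -2043 cm⁻¹.

-2043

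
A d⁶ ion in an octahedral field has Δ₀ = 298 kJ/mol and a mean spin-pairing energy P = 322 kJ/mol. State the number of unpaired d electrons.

Since Δ₀ = 298 kJ/mol < P = 322 kJ/mol, the complex adopts the high-spin configuration.
That gives t₂g⁴ eg².
Unpaired electrons: 4.

4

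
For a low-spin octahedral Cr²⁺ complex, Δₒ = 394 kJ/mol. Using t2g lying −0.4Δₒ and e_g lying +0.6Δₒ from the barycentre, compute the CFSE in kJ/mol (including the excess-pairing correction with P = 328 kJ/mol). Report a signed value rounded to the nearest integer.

Cr²⁺: group 6, so d-count = 6 − 2 = 4.
Electron filling gives t2g^4 e_g^0.
The orbital stabilization is -1.6Δₒ = -1.6 × 394 = -630 kJ/mol.
High-spin d⁴ would be t2g^3 e_g^1 with 0 pairs; low-spin has 1, so 1 excess pair costs +1P = +328 kJ/mol.
Net CFSE = -630 + 328 = -302 kJ/mol.

-302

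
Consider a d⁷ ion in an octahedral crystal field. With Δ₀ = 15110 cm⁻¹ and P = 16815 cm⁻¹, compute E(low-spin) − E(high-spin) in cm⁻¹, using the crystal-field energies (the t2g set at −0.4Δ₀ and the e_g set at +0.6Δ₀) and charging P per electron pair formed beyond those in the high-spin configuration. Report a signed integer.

1705

In the high-spin limit (t2g^5 e_g^2) the orbital term is -0.8Δ₀ = -12088 cm⁻¹, with no excess pairing.
Low-spin: t2g^6 e_g^1, orbital CFSE = -1.8Δ₀ = -27198 cm⁻¹; plus 1 excess pair × P = +16815 cm⁻¹; total -10383 cm⁻¹.
Thus E(LS) − E(HS) = 1705 cm⁻¹.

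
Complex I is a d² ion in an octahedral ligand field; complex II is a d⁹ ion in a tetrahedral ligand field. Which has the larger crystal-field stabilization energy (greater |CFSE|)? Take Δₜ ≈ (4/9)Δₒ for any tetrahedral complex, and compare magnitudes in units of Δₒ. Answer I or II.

I: t2g^2 e_g^0, CFSE = -0.8Δₒ.
II: With tetrahedral geometry the complex is necessarily high-spin; e⁴ t₂⁵, CFSE = -0.4Δₜ ≈ -0.18Δₒ.
So I has the larger |CFSE|.

I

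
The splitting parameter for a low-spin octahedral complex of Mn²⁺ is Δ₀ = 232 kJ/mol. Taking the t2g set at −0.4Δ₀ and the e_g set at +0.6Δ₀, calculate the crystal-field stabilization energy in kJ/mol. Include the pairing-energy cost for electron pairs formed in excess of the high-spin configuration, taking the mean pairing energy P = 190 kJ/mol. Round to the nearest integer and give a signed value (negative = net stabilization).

Group 7 minus oxidation state +2 gives a d⁵ configuration for Mn²⁺.
The d⁵ electrons fill as t2g^5 e_g^0.
CFSE(orbital) = 5×(-0.4Δ₀) + 0×(0.6Δ₀) = -2.0Δ₀; with Δ₀ = 232 kJ/mol that is -464 kJ/mol.
Pairing penalty: 2 pairs vs 0 in the high-spin reference → 2 extra × P = 380 kJ/mol.
Net CFSE = -464 + 380 = -84 kJ/mol.

-84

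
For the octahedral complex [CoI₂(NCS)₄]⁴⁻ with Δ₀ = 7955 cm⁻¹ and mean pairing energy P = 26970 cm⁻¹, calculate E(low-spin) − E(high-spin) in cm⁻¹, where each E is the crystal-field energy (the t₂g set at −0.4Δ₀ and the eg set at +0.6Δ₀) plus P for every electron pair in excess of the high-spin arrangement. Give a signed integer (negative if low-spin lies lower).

19015

Ligand charges: 2×(-1) from I⁻ and 4×(-1) from NCS⁻ sum to -6; with overall charge -4, Co is +2.
Co is in group 9, so Co²⁺ is d⁷ (9 − 2 = 7).
High-spin: t₂g⁵ eg², CFSE = -0.8Δ₀ = -6364 cm⁻¹.
For low-spin the configuration is t₂g⁶ eg¹: orbital energy -1.8 × 7955 = -14319 cm⁻¹, and 1 additional pair relative to high-spin adds 26970 cm⁻¹, giving 12651 cm⁻¹.
The difference is 12651 − (-6364) = 19015 cm⁻¹, so high-spin lies lower.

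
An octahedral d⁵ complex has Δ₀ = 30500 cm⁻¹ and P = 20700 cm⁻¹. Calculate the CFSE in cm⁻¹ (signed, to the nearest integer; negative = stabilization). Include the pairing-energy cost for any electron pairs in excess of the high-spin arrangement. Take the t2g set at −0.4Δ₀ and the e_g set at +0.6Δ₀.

-19600

Here Δ₀ > P (30500 > 20700), so the low-spin state is favoured.
That gives t2g^5 e_g^0.
Orbital CFSE = -2.0Δ₀ = -2.0 × 30500 = -61000 cm⁻¹.
Excess pairs vs high-spin: 2 − 0 = 2; pairing cost = +41400 cm⁻¹.
Net CFSE = -61000 + 41400 = -19600 cm⁻¹.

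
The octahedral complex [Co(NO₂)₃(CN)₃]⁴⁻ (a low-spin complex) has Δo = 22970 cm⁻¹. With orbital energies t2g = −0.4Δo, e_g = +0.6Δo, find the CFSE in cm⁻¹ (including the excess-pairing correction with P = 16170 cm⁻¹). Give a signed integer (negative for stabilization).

-25176

Ligand charges: 3×(-1) from NO₂⁻ and 3×(-1) from CN⁻ sum to -6; with overall charge -4, Co is +2.
Co²⁺: group 9, so d-count = 9 − 2 = 7.
Electron filling gives t2g^6 e_g^1.
Orbital CFSE = 6(-0.4) + 1(0.6) = -1.8Δo = -1.8 × 22970 = -41346 cm⁻¹.
Relative to high-spin t2g^5 e_g^2 (2 paired), the low-spin configuration has 1 additional pair, contributing +1 × 16170 = +16170 cm⁻¹.
Combining: -41346 + 16170 = -25176 cm⁻¹.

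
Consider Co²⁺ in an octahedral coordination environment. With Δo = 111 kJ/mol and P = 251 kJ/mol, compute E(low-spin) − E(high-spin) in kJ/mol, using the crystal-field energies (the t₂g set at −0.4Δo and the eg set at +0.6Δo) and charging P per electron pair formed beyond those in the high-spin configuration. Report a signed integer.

140

Co is in group 9, so Co²⁺ is d⁷ (9 − 2 = 7).
In the high-spin limit (t₂g⁵ eg²) the orbital term is -0.8Δo = -89 kJ/mol, with no excess pairing.
Low-spin: t₂g⁶ eg¹, orbital CFSE = -1.8Δo = -200 kJ/mol; plus 1 excess pair × P = +251 kJ/mol; total 51 kJ/mol.
E(LS) − E(HS) = 51 − (-89) = 140 kJ/mol.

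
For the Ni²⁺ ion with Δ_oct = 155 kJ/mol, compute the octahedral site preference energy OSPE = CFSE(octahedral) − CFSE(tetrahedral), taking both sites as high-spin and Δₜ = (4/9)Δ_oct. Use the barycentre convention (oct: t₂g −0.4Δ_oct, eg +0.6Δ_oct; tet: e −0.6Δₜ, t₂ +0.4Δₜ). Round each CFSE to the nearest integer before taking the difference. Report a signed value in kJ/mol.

Group 10 minus oxidation state +2 gives a d⁸ configuration for Ni²⁺.
Octahedral (high-spin): t₂g⁶ eg², CFSE = 6(−0.4) + 2(+0.6) = -1.2Δ_oct = -1.2 × 155 = -186 kJ/mol.
In a tetrahedral site the filling is e⁴ t₂⁴: CFSE(tet) = -0.8Δₜ = -0.8 × (4/9)(155) = -55 kJ/mol.
Subtracting, OSPE = -186 − (-55) = -131 kJ/mol.

-131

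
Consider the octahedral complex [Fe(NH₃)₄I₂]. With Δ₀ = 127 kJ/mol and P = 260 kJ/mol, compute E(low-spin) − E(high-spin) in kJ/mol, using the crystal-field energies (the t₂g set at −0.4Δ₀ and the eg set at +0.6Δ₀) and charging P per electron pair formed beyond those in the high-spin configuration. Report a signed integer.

Ligand charges: 4×(+0) from NH₃ and 2×(-1) from I⁻ sum to -2; with overall charge +0, Fe is +2.
Group 8 minus oxidation state +2 gives a d⁶ configuration for Fe²⁺.
High-spin d⁶ fills as t₂g⁴ eg² with CFSE 4(−0.4) + 2(+0.6) = -0.4Δ₀ = -51 kJ/mol.
For low-spin the configuration is t₂g⁶ eg⁰: orbital energy -2.4 × 127 = -305 kJ/mol, and 2 additional pairs relative to high-spin add 520 kJ/mol, giving 215 kJ/mol.
The difference is 215 − (-51) = 266 kJ/mol, so high-spin lies lower.

266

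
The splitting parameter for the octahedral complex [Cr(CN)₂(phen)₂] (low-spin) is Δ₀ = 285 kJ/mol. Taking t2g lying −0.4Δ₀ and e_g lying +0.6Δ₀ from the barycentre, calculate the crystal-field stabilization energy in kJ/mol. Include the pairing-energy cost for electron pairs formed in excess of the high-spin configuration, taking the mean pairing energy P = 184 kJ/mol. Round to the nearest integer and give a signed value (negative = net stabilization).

Ligand charges: 2×(-1) from CN⁻ and 2×(+0) from phen sum to -2; with overall charge +0, Cr is +2.
Cr sits in group 6; removing 2 electrons leaves Cr²⁺ with 6 − 2 = 4 d electrons.
Electron filling gives t2g^4 e_g^0.
CFSE(orbital) = 4×(-0.4Δ₀) + 0×(0.6Δ₀) = -1.6Δ₀; with Δ₀ = 285 kJ/mol that is -456 kJ/mol.
Relative to high-spin t2g^3 e_g^1 (0 paired), the low-spin configuration has 1 additional pair, contributing +1 × 184 = +184 kJ/mol.
Overall CFSE = -456 + 184 = -272 kJ/mol.

-272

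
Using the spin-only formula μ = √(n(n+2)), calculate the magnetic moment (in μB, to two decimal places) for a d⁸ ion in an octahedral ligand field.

Configuration: t₂g⁶ eg² → 2 unpaired electrons.
μ(spin-only) = √[2(2+2)] = √8 ≈ 2.83 μB.

2.83 μB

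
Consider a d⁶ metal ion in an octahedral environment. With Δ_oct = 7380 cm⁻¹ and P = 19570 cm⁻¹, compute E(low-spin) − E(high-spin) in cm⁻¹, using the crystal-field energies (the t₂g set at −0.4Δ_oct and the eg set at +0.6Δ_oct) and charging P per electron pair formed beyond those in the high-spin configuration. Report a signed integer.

24380

In the high-spin limit (t₂g⁴ eg²) the orbital term is -0.4Δ_oct = -2952 cm⁻¹, with no excess pairing.
Low-spin: t₂g⁶ eg⁰, orbital CFSE = -2.4Δ_oct = -17712 cm⁻¹; plus 2 excess pairs × P = +39140 cm⁻¹; total 21428 cm⁻¹.
Thus E(LS) − E(HS) = 24380 cm⁻¹.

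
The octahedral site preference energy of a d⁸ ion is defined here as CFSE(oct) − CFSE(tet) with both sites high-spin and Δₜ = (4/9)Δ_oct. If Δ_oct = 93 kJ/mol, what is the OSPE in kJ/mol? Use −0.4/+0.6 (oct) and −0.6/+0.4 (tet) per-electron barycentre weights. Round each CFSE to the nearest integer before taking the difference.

-79

Octahedral high-spin t₂g⁶ eg²: CFSE = -1.2 × 93 = -112 kJ/mol.
In a tetrahedral site the filling is e⁴ t₂⁴: CFSE(tet) = -0.8Δₜ = -0.8 × (4/9)(93) = -33 kJ/mol.
OSPE = -112 − (-33) = -79 kJ/mol.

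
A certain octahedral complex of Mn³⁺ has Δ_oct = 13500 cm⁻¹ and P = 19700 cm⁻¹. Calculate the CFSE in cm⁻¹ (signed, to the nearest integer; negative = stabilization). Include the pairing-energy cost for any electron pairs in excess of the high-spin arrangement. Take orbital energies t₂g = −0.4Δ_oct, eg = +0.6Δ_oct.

-8100

Mn sits in group 7; removing 3 electrons leaves Mn³⁺ with 7 − 3 = 4 d electrons.
Here Δ_oct < P (13500 < 19700), so the high-spin state is favoured.
Filling d⁴ accordingly: t₂g³ eg¹.
Orbital CFSE = -0.6Δ_oct = -0.6 × 13500 = -8100 cm⁻¹.
High-spin has no excess pairs, so no pairing correction applies.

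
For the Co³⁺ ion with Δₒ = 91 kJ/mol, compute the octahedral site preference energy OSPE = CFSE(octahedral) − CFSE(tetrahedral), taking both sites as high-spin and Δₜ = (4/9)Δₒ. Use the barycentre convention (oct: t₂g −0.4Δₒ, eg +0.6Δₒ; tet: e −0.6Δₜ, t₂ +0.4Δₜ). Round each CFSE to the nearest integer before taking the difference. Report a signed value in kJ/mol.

-12

Group 9 minus oxidation state +3 gives a d⁶ configuration for Co³⁺.
In an octahedral site d⁶ (HS) is t2g^4 e_g^2, giving CFSE(oct) = -0.4Δₒ = -36 kJ/mol.
Tetrahedral e^3 t2^3 gives -0.6Δₜ = -0.6 × (4/9) × 91 = -24 kJ/mol.
OSPE = -36 − (-24) = -12 kJ/mol.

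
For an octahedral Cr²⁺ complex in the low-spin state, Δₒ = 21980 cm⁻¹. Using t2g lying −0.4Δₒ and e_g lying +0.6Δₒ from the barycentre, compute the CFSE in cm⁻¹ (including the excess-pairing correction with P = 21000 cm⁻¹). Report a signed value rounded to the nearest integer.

-14168

Cr sits in group 6; removing 2 electrons leaves Cr²⁺ with 6 − 2 = 4 d electrons.
Configuration: t2g^4 e_g^0.
The orbital stabilization is -1.6Δₒ = -1.6 × 21980 = -35168 cm⁻¹.
Pairing penalty: 1 pair vs 0 in the high-spin reference → 1 extra × P = 21000 cm⁻¹.
Net CFSE = -35168 + 21000 = -14168 cm⁻¹.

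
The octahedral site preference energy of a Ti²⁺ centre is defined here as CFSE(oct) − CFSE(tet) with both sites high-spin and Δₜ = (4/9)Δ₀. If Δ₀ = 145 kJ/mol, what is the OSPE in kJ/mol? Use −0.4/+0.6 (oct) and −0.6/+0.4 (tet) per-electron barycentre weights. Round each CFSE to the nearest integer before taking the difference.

Ti²⁺: group 4, so d-count = 4 − 2 = 2.
Octahedral (high-spin): t₂g² eg⁰, CFSE = 2(−0.4) + 0(+0.6) = -0.8Δ₀ = -0.8 × 145 = -116 kJ/mol.
In a tetrahedral site the filling is e² t₂⁰: CFSE(tet) = -1.2Δₜ = -1.2 × (4/9)(145) = -77 kJ/mol.
OSPE = CFSE(oct) − CFSE(tet) = -116 − (-77) = -39 kJ/mol.

-39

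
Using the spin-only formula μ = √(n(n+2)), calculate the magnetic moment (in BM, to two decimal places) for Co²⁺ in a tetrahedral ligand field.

3.87 BM

Group 9 minus oxidation state +2 gives a d⁷ configuration for Co²⁺.
Tetrahedral fields are weak (Δₜ ≈ 4/9 Δₒ), so electrons fill high-spin.
Configuration: e⁴ t₂³ → 3 unpaired electrons.
μ(spin-only) = √[3(3+2)] = √15 ≈ 3.87 BM.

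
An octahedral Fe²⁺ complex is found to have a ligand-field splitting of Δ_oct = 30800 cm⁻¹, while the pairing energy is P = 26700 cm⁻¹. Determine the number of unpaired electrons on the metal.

Group 8 minus oxidation state +2 gives a d⁶ configuration for Fe²⁺.
Δ_oct > P, so pairing is preferred: the ground state is low-spin.
That gives t₂g⁶ eg⁰.
Unpaired electrons: 0.

0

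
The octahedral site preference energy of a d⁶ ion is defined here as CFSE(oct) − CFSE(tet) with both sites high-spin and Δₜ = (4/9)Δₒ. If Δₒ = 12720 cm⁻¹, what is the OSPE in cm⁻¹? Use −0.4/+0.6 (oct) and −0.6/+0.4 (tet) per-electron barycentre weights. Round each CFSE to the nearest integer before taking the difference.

-1696

Octahedral high-spin t₂g⁴ eg²: CFSE = -0.4 × 12720 = -5088 cm⁻¹.
In a tetrahedral site the filling is e³ t₂³: CFSE(tet) = -0.6Δₜ = -0.6 × (4/9)(12720) = -3392 cm⁻¹.
Subtracting, OSPE = -5088 − (-3392) = -1696 cm⁻¹.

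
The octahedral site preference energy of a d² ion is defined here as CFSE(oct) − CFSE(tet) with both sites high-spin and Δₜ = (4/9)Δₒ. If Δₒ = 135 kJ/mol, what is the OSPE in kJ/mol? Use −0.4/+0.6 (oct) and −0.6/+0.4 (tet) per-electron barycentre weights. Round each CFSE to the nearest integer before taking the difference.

Octahedral (high-spin): t2g^2 e_g^0, CFSE = 2(−0.4) + 0(+0.6) = -0.8Δₒ = -0.8 × 135 = -108 kJ/mol.
In a tetrahedral site the filling is e^2 t2^0: CFSE(tet) = -1.2Δₜ = -1.2 × (4/9)(135) = -72 kJ/mol.
Subtracting, OSPE = -108 − (-72) = -36 kJ/mol.

-36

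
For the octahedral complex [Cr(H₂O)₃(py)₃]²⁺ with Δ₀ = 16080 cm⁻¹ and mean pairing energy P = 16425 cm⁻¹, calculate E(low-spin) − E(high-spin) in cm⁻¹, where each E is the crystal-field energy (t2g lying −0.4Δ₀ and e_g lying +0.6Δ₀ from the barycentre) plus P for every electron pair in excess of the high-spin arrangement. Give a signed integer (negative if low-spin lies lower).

Ligand charges: 3×(+0) from H₂O and 3×(+0) from py sum to +0; with overall charge +2, Cr is +2.
Cr sits in group 6; removing 2 electrons leaves Cr²⁺ with 6 − 2 = 4 d electrons.
High-spin d⁴ fills as t2g^3 e_g^1 with CFSE 3(−0.4) + 1(+0.6) = -0.6Δ₀ = -9648 cm⁻¹.
For low-spin the configuration is t2g^4 e_g^0: orbital energy -1.6 × 16080 = -25728 cm⁻¹, and 1 additional pair relative to high-spin adds 16425 cm⁻¹, giving -9303 cm⁻¹.
The difference is -9303 − (-9648) = 345 cm⁻¹, so high-spin lies lower.

345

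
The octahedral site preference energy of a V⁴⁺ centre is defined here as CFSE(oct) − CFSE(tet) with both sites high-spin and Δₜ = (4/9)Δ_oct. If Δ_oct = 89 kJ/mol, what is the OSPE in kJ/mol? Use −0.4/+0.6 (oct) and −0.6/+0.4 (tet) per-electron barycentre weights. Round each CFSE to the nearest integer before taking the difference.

-12

Group 5 minus oxidation state +4 gives a d¹ configuration for V⁴⁺.
Octahedral high-spin t2g^1 e_g^0: CFSE = -0.4 × 89 = -36 kJ/mol.
Tetrahedral: e^1 t2^0, CFSE = 1(−0.6) + 0(+0.4) = -0.6Δₜ = -0.6 × (4/9) × 89 = -24 kJ/mol.
OSPE = -36 − (-24) = -12 kJ/mol.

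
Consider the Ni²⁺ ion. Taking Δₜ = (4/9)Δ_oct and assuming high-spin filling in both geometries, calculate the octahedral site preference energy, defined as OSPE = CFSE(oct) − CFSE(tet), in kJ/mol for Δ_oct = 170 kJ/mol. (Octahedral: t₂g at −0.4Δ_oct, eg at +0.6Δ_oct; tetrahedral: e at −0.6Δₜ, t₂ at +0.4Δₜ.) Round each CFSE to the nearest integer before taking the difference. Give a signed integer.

-144

Ni sits in group 10; removing 2 electrons leaves Ni²⁺ with 10 − 2 = 8 d electrons.
Octahedral high-spin t₂g⁶ eg²: CFSE = -1.2 × 170 = -204 kJ/mol.
Tetrahedral: e⁴ t₂⁴, CFSE = 4(−0.6) + 4(+0.4) = -0.8Δₜ = -0.8 × (4/9) × 170 = -60 kJ/mol.
OSPE = CFSE(oct) − CFSE(tet) = -204 − (-60) = -144 kJ/mol.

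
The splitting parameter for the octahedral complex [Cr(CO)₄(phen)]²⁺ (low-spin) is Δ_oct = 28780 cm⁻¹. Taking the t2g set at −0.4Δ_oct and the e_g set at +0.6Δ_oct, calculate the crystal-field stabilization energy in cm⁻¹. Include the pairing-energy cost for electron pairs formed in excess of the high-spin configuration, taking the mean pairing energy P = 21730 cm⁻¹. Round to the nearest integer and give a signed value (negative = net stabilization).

-24318

Ligand charges: 4×(+0) from CO and 1×(+0) from phen sum to +0; with overall charge +2, Cr is +2.
Cr²⁺: group 6, so d-count = 6 − 2 = 4.
Electron filling gives t2g^4 e_g^0.
Orbital CFSE = 4(-0.4) + 0(0.6) = -1.6Δ_oct = -1.6 × 28780 = -46048 cm⁻¹.
Pairing penalty: 1 pair vs 0 in the high-spin reference → 1 extra × P = 21730 cm⁻¹.
Overall CFSE = -46048 + 21730 = -24318 cm⁻¹.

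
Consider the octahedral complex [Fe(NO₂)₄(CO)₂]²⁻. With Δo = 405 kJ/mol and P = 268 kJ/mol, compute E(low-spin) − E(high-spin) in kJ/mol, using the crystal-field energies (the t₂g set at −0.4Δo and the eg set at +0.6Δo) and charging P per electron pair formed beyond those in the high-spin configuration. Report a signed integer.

Ligand charges: 4×(-1) from NO₂⁻ and 2×(+0) from CO sum to -4; with overall charge -2, Fe is +2.
Fe is in group 8, so Fe²⁺ is d⁶ (8 − 2 = 6).
High-spin d⁶ fills as t₂g⁴ eg² with CFSE 4(−0.4) + 2(+0.6) = -0.4Δo = -162 kJ/mol.
Low-spin t₂g⁶ eg⁰ gives -2.4Δo = -972 kJ/mol, but forming 2 extra pairs costs 2P = 536 kJ/mol, so E(LS) = -972 + 536 = -436 kJ/mol.
Thus E(LS) − E(HS) = -274 kJ/mol.

-274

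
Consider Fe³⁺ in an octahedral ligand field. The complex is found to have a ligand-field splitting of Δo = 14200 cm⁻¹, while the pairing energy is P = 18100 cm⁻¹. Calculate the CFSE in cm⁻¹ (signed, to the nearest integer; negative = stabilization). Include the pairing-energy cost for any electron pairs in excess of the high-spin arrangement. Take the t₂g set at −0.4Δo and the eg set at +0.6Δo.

0

Fe sits in group 8; removing 3 electrons leaves Fe³⁺ with 8 − 3 = 5 d electrons.
Here Δo < P (14200 < 18100), so the high-spin state is favoured.
That gives t₂g³ eg².
Orbital CFSE = 0.0Δo = 0.0 × 14200 = 0 cm⁻¹.
High-spin has no excess pairs, so no pairing correction applies.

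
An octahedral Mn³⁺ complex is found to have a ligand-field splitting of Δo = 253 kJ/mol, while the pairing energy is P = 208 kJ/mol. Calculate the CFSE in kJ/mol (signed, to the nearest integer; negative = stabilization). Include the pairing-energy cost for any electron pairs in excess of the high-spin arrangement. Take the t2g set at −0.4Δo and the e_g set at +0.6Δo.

-197

Mn sits in group 7; removing 3 electrons leaves Mn³⁺ with 7 − 3 = 4 d electrons.
Since Δo = 253 kJ/mol > P = 208 kJ/mol, the complex adopts the low-spin configuration.
That gives t2g^4 e_g^0.
Orbital CFSE = -1.6Δo = -1.6 × 253 = -405 kJ/mol.
Excess pairs vs high-spin: 1 − 0 = 1; pairing cost = +208 kJ/mol.
Net CFSE = -405 + 208 = -197 kJ/mol.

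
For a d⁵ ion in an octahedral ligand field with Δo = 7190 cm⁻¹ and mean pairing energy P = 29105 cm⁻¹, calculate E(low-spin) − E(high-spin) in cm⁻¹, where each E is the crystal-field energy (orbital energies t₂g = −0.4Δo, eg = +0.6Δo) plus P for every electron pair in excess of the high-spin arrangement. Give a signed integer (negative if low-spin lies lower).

43830

In the high-spin limit (t₂g³ eg²) the orbital term is 0.0Δo = 0 cm⁻¹, with no excess pairing.
Low-spin: t₂g⁵ eg⁰, orbital CFSE = -2.0Δo = -14380 cm⁻¹; plus 2 excess pairs × P = +58210 cm⁻¹; total 43830 cm⁻¹.
The difference is 43830 − (0) = 43830 cm⁻¹, so high-spin lies lower.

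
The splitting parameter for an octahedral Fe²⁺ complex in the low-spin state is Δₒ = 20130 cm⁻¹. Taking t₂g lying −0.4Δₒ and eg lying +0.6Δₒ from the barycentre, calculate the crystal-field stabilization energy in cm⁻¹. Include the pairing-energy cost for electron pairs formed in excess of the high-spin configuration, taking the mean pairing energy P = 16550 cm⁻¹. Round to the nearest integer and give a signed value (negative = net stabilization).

Fe sits in group 8; removing 2 electrons leaves Fe²⁺ with 8 − 2 = 6 d electrons.
Electron filling gives t₂g⁶ eg⁰.
Orbital CFSE = 6(-0.4) + 0(0.6) = -2.4Δₒ = -2.4 × 20130 = -48312 cm⁻¹.
Pairing penalty: 3 pairs vs 1 in the high-spin reference → 2 extra × P = 33100 cm⁻¹.
Net CFSE = -48312 + 33100 = -15212 cm⁻¹.

-15212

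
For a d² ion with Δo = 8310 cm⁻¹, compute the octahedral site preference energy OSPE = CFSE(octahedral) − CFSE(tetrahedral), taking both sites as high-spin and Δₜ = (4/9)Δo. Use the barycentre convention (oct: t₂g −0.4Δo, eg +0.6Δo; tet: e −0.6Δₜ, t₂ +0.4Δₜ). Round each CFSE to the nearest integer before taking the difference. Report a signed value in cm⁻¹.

Octahedral high-spin t₂g² eg⁰: CFSE = -0.8 × 8310 = -6648 cm⁻¹.
In a tetrahedral site the filling is e² t₂⁰: CFSE(tet) = -1.2Δₜ = -1.2 × (4/9)(8310) = -4432 cm⁻¹.
Subtracting, OSPE = -6648 − (-4432) = -2216 cm⁻¹.

-2216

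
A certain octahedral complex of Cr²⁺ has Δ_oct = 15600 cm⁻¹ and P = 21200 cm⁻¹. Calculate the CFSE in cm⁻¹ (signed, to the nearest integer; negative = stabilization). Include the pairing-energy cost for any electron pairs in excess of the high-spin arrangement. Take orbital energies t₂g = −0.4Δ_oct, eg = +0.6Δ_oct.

-9360

Cr is in group 6, so Cr²⁺ is d⁴ (6 − 2 = 4).
With Δ_oct < P the complex is high-spin.
Filling d⁴ accordingly: t₂g³ eg¹.
Orbital CFSE = -0.6Δ_oct = -0.6 × 15600 = -9360 cm⁻¹.
High-spin has no excess pairs, so no pairing correction applies.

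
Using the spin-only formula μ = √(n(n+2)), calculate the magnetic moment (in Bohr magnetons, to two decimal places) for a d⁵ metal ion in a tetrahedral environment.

Tetrahedral splitting is small, so the complex is high-spin.
Configuration: e² t₂³ → 5 unpaired electrons.
μ(spin-only) = √[5(5+2)] = √35 ≈ 5.92 Bohr magnetons.

5.92 Bohr magnetons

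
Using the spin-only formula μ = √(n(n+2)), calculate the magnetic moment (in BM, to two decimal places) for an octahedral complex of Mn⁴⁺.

Mn is in group 7, so Mn⁴⁺ is d³ (7 − 4 = 3).
Configuration: t₂g³ eg⁰ → 3 unpaired electrons.
μ(spin-only) = √[3(3+2)] = √15 ≈ 3.87 BM.

3.87 BM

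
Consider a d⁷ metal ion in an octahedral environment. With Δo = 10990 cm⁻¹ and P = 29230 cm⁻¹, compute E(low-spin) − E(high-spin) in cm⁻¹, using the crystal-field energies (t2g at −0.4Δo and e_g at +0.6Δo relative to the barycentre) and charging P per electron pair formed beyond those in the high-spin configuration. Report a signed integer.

18240

In the high-spin limit (t2g^5 e_g^2) the orbital term is -0.8Δo = -8792 cm⁻¹, with no excess pairing.
For low-spin the configuration is t2g^6 e_g^1: orbital energy -1.8 × 10990 = -19782 cm⁻¹, and 1 additional pair relative to high-spin adds 29230 cm⁻¹, giving 9448 cm⁻¹.
The difference is 9448 − (-8792) = 18240 cm⁻¹, so high-spin lies lower.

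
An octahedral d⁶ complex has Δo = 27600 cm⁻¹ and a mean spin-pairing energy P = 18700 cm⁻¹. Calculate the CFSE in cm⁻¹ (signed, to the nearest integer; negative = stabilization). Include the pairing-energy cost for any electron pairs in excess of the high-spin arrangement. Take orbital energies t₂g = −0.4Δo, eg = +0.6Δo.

With Δo > P the complex is low-spin.
That gives t₂g⁶ eg⁰.
Orbital CFSE = -2.4Δo = -2.4 × 27600 = -66240 cm⁻¹.
Excess pairs vs high-spin: 3 − 1 = 2; pairing cost = +37400 cm⁻¹.
Net CFSE = -66240 + 37400 = -28840 cm⁻¹.

-28840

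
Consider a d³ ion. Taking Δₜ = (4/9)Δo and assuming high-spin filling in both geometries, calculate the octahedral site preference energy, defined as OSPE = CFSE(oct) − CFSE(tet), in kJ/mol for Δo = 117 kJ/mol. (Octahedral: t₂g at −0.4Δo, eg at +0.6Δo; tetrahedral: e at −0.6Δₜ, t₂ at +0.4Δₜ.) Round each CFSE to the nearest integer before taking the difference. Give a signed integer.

In an octahedral site d³ (HS) is t2g^3 e_g^0, giving CFSE(oct) = -1.2Δo = -140 kJ/mol.
Tetrahedral: e^2 t2^1, CFSE = 2(−0.6) + 1(+0.4) = -0.8Δₜ = -0.8 × (4/9) × 117 = -42 kJ/mol.
OSPE = -140 − (-42) = -98 kJ/mol.

-98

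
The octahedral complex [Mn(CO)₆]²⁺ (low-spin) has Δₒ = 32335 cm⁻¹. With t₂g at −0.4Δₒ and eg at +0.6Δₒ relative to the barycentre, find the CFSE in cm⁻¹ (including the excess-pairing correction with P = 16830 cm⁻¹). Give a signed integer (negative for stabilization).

-31010

CO is neutral, so the +2 overall charge sits on Mn: oxidation state +2.
Group 7 minus oxidation state +2 gives a d⁵ configuration for Mn²⁺.
Configuration: t₂g⁵ eg⁰.
Orbital CFSE = 5(-0.4) + 0(0.6) = -2.0Δₒ = -2.0 × 32335 = -64670 cm⁻¹.
High-spin d⁵ would be t₂g³ eg² with 0 pairs; low-spin has 2, so 2 excess pairs cost +2P = +33660 cm⁻¹.
Net CFSE = -64670 + 33660 = -31010 cm⁻¹.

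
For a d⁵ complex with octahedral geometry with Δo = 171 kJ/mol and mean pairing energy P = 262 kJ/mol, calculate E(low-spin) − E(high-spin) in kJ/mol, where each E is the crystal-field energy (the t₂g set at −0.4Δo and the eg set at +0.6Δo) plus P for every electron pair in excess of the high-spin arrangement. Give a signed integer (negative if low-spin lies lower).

182

High-spin: t₂g³ eg², CFSE = 0.0Δo = 0 kJ/mol.
For low-spin the configuration is t₂g⁵ eg⁰: orbital energy -2.0 × 171 = -342 kJ/mol, and 2 additional pairs relative to high-spin add 524 kJ/mol, giving 182 kJ/mol.
The difference is 182 − (0) = 182 kJ/mol, so high-spin lies lower.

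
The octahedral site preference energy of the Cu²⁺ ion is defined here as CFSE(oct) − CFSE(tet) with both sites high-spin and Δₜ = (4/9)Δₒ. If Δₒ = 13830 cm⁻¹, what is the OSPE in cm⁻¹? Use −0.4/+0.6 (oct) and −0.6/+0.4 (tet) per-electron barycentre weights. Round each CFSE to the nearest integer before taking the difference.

-5839

Cu²⁺: group 11, so d-count = 11 − 2 = 9.
Octahedral (high-spin): t₂g⁶ eg³, CFSE = 6(−0.4) + 3(+0.6) = -0.6Δₒ = -0.6 × 13830 = -8298 cm⁻¹.
Tetrahedral e⁴ t₂⁵ gives -0.4Δₜ = -0.4 × (4/9) × 13830 = -2459 cm⁻¹.
OSPE = -8298 − (-2459) = -5839 cm⁻¹.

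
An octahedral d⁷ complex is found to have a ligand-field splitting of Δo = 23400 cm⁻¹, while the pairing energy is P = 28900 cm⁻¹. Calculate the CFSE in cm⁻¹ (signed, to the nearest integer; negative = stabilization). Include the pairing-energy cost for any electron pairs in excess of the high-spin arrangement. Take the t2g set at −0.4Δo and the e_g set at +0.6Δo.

Δo < P, so pairing is avoided: the ground state is high-spin.
Configuration: t2g^5 e_g^2.
Orbital CFSE = -0.8Δo = -0.8 × 23400 = -18720 cm⁻¹.
High-spin has no excess pairs, so no pairing correction applies.

-18720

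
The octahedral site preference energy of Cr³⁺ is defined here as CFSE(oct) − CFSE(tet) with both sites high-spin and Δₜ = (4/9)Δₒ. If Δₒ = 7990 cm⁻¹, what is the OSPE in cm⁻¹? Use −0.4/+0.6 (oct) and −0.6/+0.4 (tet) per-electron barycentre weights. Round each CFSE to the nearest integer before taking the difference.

-6747

Group 6 minus oxidation state +3 gives a d³ configuration for Cr³⁺.
Octahedral high-spin t2g^3 e_g^0: CFSE = -1.2 × 7990 = -9588 cm⁻¹.
Tetrahedral e^2 t2^1 gives -0.8Δₜ = -0.8 × (4/9) × 7990 = -2841 cm⁻¹.
OSPE = -9588 − (-2841) = -6747 cm⁻¹.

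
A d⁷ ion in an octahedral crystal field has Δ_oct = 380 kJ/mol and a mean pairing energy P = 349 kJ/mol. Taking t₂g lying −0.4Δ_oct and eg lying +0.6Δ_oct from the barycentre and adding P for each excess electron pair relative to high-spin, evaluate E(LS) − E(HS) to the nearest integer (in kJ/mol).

-31

In the high-spin limit (t₂g⁵ eg²) the orbital term is -0.8Δ_oct = -304 kJ/mol, with no excess pairing.
Low-spin t₂g⁶ eg¹ gives -1.8Δ_oct = -684 kJ/mol, but forming 1 extra pair costs 1P = 349 kJ/mol, so E(LS) = -684 + 349 = -335 kJ/mol.
The difference is -335 − (-304) = -31 kJ/mol, so low-spin lies lower.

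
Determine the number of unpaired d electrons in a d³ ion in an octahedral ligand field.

3

For octahedral d³ the high- and low-spin configurations coincide.
Configuration: t₂g³ eg⁰, giving 3 unpaired electrons.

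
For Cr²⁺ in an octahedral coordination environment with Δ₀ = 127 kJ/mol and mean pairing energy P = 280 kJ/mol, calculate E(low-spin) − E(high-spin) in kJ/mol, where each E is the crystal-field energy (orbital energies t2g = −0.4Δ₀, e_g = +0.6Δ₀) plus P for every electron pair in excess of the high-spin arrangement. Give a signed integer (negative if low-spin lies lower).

Group 6 minus oxidation state +2 gives a d⁴ configuration for Cr²⁺.
High-spin: t2g^3 e_g^1, CFSE = -0.6Δ₀ = -76 kJ/mol.
Low-spin: t2g^4 e_g^0, orbital CFSE = -1.6Δ₀ = -203 kJ/mol; plus 1 excess pair × P = +280 kJ/mol; total 77 kJ/mol.
The difference is 77 − (-76) = 153 kJ/mol, so high-spin lies lower.

153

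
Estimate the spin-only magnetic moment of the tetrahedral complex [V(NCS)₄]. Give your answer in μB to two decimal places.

1.73 μB

Each NCS⁻ contributes -1; 4 × (-1) = -4. With overall charge +0, V is in the +4 oxidation state.
V⁴⁺: group 5, so d-count = 5 − 4 = 1.
Tetrahedral fields are weak (Δₜ ≈ 4/9 Δₒ), so electrons fill high-spin.
Configuration: e¹ t₂⁰ → 1 unpaired electron.
μ(spin-only) = √[1(1+2)] = √3 ≈ 1.73 μB.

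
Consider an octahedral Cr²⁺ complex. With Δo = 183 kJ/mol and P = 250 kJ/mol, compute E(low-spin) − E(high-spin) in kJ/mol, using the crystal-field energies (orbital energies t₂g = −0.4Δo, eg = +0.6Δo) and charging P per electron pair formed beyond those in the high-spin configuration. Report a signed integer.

67

Cr is in group 6, so Cr²⁺ is d⁴ (6 − 2 = 4).
High-spin d⁴ fills as t₂g³ eg¹ with CFSE 3(−0.4) + 1(+0.6) = -0.6Δo = -110 kJ/mol.
Low-spin: t₂g⁴ eg⁰, orbital CFSE = -1.6Δo = -293 kJ/mol; plus 1 excess pair × P = +250 kJ/mol; total -43 kJ/mol.
E(LS) − E(HS) = -43 − (-110) = 67 kJ/mol.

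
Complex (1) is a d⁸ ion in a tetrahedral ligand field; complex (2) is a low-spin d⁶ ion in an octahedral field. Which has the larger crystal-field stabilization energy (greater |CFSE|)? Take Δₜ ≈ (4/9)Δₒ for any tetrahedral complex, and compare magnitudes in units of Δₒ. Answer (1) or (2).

(1): Tetrahedral fields are weak (Δₜ ≈ 4/9 Δₒ), so electrons fill high-spin; e⁴ t₂⁴, CFSE = -0.8Δₜ ≈ -0.36Δₒ.
(2): t₂g⁶ eg⁰, CFSE = -2.4Δₒ.
So (2) has the larger |CFSE|.

(2)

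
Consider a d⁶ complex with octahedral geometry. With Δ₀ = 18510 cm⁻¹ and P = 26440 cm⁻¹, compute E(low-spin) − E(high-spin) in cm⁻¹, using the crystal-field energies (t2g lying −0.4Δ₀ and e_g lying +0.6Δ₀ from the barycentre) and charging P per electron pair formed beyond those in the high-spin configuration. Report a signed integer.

In the high-spin limit (t2g^4 e_g^2) the orbital term is -0.4Δ₀ = -7404 cm⁻¹, with no excess pairing.
Low-spin t2g^6 e_g^0 gives -2.4Δ₀ = -44424 cm⁻¹, but forming 2 extra pairs costs 2P = 52880 cm⁻¹, so E(LS) = -44424 + 52880 = 8456 cm⁻¹.
E(LS) − E(HS) = 8456 − (-7404) = 15860 cm⁻¹.

15860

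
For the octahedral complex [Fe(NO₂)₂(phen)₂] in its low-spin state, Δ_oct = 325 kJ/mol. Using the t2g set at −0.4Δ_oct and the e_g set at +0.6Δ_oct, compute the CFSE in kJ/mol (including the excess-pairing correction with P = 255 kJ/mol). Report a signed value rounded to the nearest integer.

-270

Ligand charges: 2×(-1) from NO₂⁻ and 2×(+0) from phen sum to -2; with overall charge +0, Fe is +2.
Fe²⁺: group 8, so d-count = 8 − 2 = 6.
Electron filling gives t2g^6 e_g^0.
Orbital CFSE = 6(-0.4) + 0(0.6) = -2.4Δ_oct = -2.4 × 325 = -780 kJ/mol.
Pairing penalty: 3 pairs vs 1 in the high-spin reference → 2 extra × P = 510 kJ/mol.
Combining: -780 + 510 = -270 kJ/mol.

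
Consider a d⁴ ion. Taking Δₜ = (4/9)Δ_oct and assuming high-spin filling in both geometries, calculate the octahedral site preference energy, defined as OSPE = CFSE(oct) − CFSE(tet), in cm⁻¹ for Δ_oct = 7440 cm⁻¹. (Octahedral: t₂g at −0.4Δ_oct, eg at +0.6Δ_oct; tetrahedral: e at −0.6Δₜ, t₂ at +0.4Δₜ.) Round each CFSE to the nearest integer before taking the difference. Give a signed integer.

-3141

Octahedral high-spin t₂g³ eg¹: CFSE = -0.6 × 7440 = -4464 cm⁻¹.
In a tetrahedral site the filling is e² t₂²: CFSE(tet) = -0.4Δₜ = -0.4 × (4/9)(7440) = -1323 cm⁻¹.
OSPE = CFSE(oct) − CFSE(tet) = -4464 − (-1323) = -3141 cm⁻¹.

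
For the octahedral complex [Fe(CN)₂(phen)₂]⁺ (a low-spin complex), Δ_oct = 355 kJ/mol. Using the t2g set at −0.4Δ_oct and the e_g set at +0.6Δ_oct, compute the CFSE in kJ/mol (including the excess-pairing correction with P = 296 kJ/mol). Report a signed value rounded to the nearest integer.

Ligand charges: 2×(-1) from CN⁻ and 2×(+0) from phen sum to -2; with overall charge +1, Fe is +3.
Group 8 minus oxidation state +3 gives a d⁵ configuration for Fe³⁺.
Electron filling gives t2g^5 e_g^0.
CFSE(orbital) = 5×(-0.4Δ_oct) + 0×(0.6Δ_oct) = -2.0Δ_oct; with Δ_oct = 355 kJ/mol that is -710 kJ/mol.
Pairing penalty: 2 pairs vs 0 in the high-spin reference → 2 extra × P = 592 kJ/mol.
Overall CFSE = -710 + 592 = -118 kJ/mol.

-118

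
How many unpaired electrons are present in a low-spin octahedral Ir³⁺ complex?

Ir³⁺: group 9, so d-count = 9 − 3 = 6.
Configuration: t₂g⁶ eg⁰, giving 0 unpaired electrons.

0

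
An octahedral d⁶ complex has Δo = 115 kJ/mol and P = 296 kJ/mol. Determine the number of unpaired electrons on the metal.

Δo < P, so pairing is avoided: the ground state is high-spin.
Filling d⁶ accordingly: t₂g⁴ eg².
Unpaired electrons: 4.

4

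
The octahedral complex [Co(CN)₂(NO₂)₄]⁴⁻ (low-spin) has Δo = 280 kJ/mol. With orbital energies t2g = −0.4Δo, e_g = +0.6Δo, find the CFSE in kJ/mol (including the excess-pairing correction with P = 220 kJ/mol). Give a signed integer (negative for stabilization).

Ligand charges: 2×(-1) from CN⁻ and 4×(-1) from NO₂⁻ sum to -6; with overall charge -4, Co is +2.
Co²⁺: group 9, so d-count = 9 − 2 = 7.
Configuration: t2g^6 e_g^1.
The orbital stabilization is -1.8Δo = -1.8 × 280 = -504 kJ/mol.
Relative to high-spin t2g^5 e_g^2 (2 paired), the low-spin configuration has 1 additional pair, contributing +1 × 220 = +220 kJ/mol.
Net CFSE = -504 + 220 = -284 kJ/mol.

-284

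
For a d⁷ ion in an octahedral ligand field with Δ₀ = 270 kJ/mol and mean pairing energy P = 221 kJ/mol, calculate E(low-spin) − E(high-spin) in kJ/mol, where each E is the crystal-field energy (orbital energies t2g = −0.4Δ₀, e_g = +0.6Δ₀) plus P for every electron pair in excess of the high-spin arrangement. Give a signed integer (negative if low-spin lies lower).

High-spin: t2g^5 e_g^2, CFSE = -0.8Δ₀ = -216 kJ/mol.
For low-spin the configuration is t2g^6 e_g^1: orbital energy -1.8 × 270 = -486 kJ/mol, and 1 additional pair relative to high-spin adds 221 kJ/mol, giving -265 kJ/mol.
Thus E(LS) − E(HS) = -49 kJ/mol.

-49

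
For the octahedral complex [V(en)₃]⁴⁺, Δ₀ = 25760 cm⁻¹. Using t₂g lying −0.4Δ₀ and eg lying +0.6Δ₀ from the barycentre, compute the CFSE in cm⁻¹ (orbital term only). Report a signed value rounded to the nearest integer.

en is neutral, so the +4 overall charge sits on V: oxidation state +4.
V sits in group 5; removing 4 electrons leaves V⁴⁺ with 5 − 4 = 1 d electrons.
For octahedral d¹ the high- and low-spin configurations coincide.
The d¹ electrons fill as t₂g¹ eg⁰.
The orbital stabilization is -0.4Δ₀ = -0.4 × 25760 = -10304 cm⁻¹.

-10304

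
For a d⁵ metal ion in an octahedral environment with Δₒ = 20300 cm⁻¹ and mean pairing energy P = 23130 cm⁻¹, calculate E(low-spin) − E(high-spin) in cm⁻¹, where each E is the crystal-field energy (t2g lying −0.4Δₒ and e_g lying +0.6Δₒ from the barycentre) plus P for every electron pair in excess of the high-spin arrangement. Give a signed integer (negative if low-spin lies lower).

5660

High-spin: t2g^3 e_g^2, CFSE = 0.0Δₒ = 0 cm⁻¹.
Low-spin t2g^5 e_g^0 gives -2.0Δₒ = -40600 cm⁻¹, but forming 2 extra pairs costs 2P = 46260 cm⁻¹, so E(LS) = -40600 + 46260 = 5660 cm⁻¹.
The difference is 5660 − (0) = 5660 cm⁻¹, so high-spin lies lower.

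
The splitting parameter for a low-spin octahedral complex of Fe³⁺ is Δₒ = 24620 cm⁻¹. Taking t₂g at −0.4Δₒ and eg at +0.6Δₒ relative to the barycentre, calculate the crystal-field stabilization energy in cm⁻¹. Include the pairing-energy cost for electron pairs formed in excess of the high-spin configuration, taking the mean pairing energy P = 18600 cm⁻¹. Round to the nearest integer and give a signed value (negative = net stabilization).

-12040

Fe³⁺: group 8, so d-count = 8 − 3 = 5.
Electron filling gives t₂g⁵ eg⁰.
The orbital stabilization is -2.0Δₒ = -2.0 × 24620 = -49240 cm⁻¹.
High-spin d⁵ would be t₂g³ eg² with 0 pairs; low-spin has 2, so 2 excess pairs cost +2P = +37200 cm⁻¹.
Overall CFSE = -49240 + 37200 = -12040 cm⁻¹.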